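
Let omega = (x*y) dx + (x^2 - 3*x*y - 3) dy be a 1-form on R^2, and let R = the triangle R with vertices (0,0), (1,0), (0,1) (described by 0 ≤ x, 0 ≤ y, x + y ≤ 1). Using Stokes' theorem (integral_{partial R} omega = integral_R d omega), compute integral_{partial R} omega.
integral_(partial R) omega = -1/3

Stokes: integral_partial_R omega = integral_R d omega with d omega = (∂Q/∂x - ∂P/∂y) dx ∧ dy.
  ∂Q/∂x = 2*x - 3*y
  ∂P/∂y = x
  integrand = ∂Q/∂x - ∂P/∂y = x - 3*y.
Integrating over R: integral_0^1 integral_0^{1-x} (x - 3*y) dy dx = -1/3.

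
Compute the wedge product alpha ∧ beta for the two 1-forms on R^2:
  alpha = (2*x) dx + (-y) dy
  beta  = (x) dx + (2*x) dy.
alpha ∧ beta = (x*(4*x + y)) dx ∧ dy

Distribute the wedge, using dx_i ∧ dx_j = -dx_j ∧ dx_i and dx_i ∧ dx_i = 0. For each pair (i, j) with i < j, the coefficient of dx_i ∧ dx_j in alpha ∧ beta is (alpha_i * beta_j - alpha_j * beta_i). Collecting: alpha ∧ beta = (x*(4*x + y)) dx ∧ dy.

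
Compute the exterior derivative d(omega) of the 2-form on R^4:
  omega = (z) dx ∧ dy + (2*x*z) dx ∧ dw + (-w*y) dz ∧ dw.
d(omega) = (1) dx ∧ dy ∧ dz + (-2*x) dx ∧ dz ∧ dw + (-w) dy ∧ dz ∧ dw

For a 2-form omega = sum_{i<j} g_{ij} dx_i ∧ dx_j, the exterior derivative is
  d(omega) = sum_{i<j} d(g_{ij}) ∧ dx_i ∧ dx_j = sum_{i<j, k} (∂g_{ij}/∂x_k) dx_k ∧ dx_i ∧ dx_j.
Expand each term, using dx_k ∧ dx_i ∧ dx_j = sgn(permutation) dx_{(a)} ∧ dx_{(b)} ∧ dx_{(c)} with (a < b < c) sorted:
  d(z) includes (∂/∂z)(z) dz = (1) dz, which multiplied by dx ∧ dy gives (1) dx ∧ dy ∧ dz
  d(2*x*z) includes (∂/∂z)(2*x*z) dz = (2*x) dz, which multiplied by dx ∧ dw gives (-2*x) dx ∧ dz ∧ dw
  d(-w*y) includes (∂/∂y)(-w*y) dy = (-w) dy, which multiplied by dz ∧ dw gives (-w) dy ∧ dz ∧ dw
Collecting like 3-forms: d(omega) = (1) dx ∧ dy ∧ dz + (-2*x) dx ∧ dz ∧ dw + (-w) dy ∧ dz ∧ dw.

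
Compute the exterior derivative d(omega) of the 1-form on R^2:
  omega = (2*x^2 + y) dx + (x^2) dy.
d(omega) = (2*x - 1) dx ∧ dy

For a 1-form omega = sum_i f_i dx_i, the exterior derivative is
  d(omega) = sum_{i < j} (∂f_j/∂x_i - ∂f_i/∂x_j) dx_i ∧ dx_j.
  coefficient of dx ∧ dy: ∂f_2/∂x - ∂f_1/∂y = ∂(x^2)/∂x - ∂(2*x^2 + y)/∂y = 2*x - 1
Assembling: d(omega) = (2*x - 1) dx ∧ dy.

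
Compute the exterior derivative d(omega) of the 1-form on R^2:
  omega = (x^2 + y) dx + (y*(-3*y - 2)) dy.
d(omega) = (-1) dx ∧ dy

For a 1-form omega = sum_i f_i dx_i, the exterior derivative is
  d(omega) = sum_{i < j} (∂f_j/∂x_i - ∂f_i/∂x_j) dx_i ∧ dx_j.
  coefficient of dx ∧ dy: ∂f_2/∂x - ∂f_1/∂y = ∂(y*(-3*y - 2))/∂x - ∂(x^2 + y)/∂y = -1
Assembling: d(omega) = (-1) dx ∧ dy.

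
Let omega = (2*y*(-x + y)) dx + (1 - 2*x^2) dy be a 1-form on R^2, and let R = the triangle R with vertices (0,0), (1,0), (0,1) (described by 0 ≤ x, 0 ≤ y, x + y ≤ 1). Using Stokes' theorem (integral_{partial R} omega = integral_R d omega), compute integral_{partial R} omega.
integral_(partial R) omega = -1

Stokes: integral_partial_R omega = integral_R d omega with d omega = (∂Q/∂x - ∂P/∂y) dx ∧ dy.
  ∂Q/∂x = -4*x
  ∂P/∂y = -2*x + 4*y
  integrand = ∂Q/∂x - ∂P/∂y = -2*x - 4*y.
Integrating over R: integral_0^1 integral_0^{1-x} (-2*x - 4*y) dy dx = -1.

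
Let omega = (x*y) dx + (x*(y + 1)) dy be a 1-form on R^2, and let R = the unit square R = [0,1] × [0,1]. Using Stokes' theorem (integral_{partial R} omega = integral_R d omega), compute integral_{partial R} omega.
integral_(partial R) omega = 1

Stokes: integral_partial_R omega = integral_R d omega with d omega = (∂Q/∂x - ∂P/∂y) dx ∧ dy.
  ∂Q/∂x = y + 1
  ∂P/∂y = x
  integrand = ∂Q/∂x - ∂P/∂y = -x + y + 1.
Integrating over R: integral_0^1 integral_0^1 (-x + y + 1) dx dy = 1.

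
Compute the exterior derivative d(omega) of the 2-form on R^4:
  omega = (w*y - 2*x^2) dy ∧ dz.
d(omega) = (-4*x) dx ∧ dy ∧ dz + (y) dy ∧ dz ∧ dw

For a 2-form omega = sum_{i<j} g_{ij} dx_i ∧ dx_j, the exterior derivative is
  d(omega) = sum_{i<j} d(g_{ij}) ∧ dx_i ∧ dx_j = sum_{i<j, k} (∂g_{ij}/∂x_k) dx_k ∧ dx_i ∧ dx_j.
Expand each term, using dx_k ∧ dx_i ∧ dx_j = sgn(permutation) dx_{(a)} ∧ dx_{(b)} ∧ dx_{(c)} with (a < b < c) sorted:
  d(w*y - 2*x^2) includes (∂/∂x)(w*y - 2*x^2) dx = (-4*x) dx, which multiplied by dy ∧ dz gives (-4*x) dx ∧ dy ∧ dz
  d(w*y - 2*x^2) includes (∂/∂w)(w*y - 2*x^2) dw = (y) dw, which multiplied by dy ∧ dz gives (y) dy ∧ dz ∧ dw
Collecting like 3-forms: d(omega) = (-4*x) dx ∧ dy ∧ dz + (y) dy ∧ dz ∧ dw.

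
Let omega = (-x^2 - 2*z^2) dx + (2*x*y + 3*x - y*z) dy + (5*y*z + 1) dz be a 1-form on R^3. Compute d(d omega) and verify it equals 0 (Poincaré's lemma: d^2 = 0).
d(d omega) = 0

Step 1: d omega = sum_{i<j} (∂f_j/∂x_i - ∂f_i/∂x_j) dx_i ∧ dx_j:
  coeff of dx ∧ dy: 2*y + 3
  coeff of dx ∧ dz: 4*z
  coeff of dy ∧ dz: y + 5*z
Step 2: Apply d again to each 2-form coefficient. The only possible 3-form in R^3 is dx ∧ dy ∧ dz, with coefficient
  ∂(coeff of dy∧dz)/∂x - ∂(coeff of dx∧dz)/∂y + ∂(coeff of dx∧dy)/∂z
  = ∂/∂x (y + 5*z) - ∂/∂y (4*z) + ∂/∂z (2*y + 3).
Each of these terms simplifies to sums of mixed partials that cancel in pairs. The result is 0 (by equality of mixed partials for smooth functions — Schwarz / Clairaut).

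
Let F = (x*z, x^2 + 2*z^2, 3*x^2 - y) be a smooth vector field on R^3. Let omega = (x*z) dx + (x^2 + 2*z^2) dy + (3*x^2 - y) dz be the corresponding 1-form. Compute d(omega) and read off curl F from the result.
d(omega) = (-4*z - 1) dy ∧ dz + (-5*x) dz ∧ dx + (2*x) dx ∧ dy; curl F = (-4*z - 1, -5*x, 2*x)

d omega = sum_{i<j} (∂f_j/∂x_i - ∂f_i/∂x_j) dx_i ∧ dx_j. Under the identification (dy ∧ dz, dz ∧ dx, dx ∧ dy) ↔ (e_x, e_y, e_z), the coefficients are exactly the components of curl F. Compute:
  ∂R/∂y - ∂Q/∂z = (-1) - (4*z) = -4*z - 1
  ∂P/∂z - ∂R/∂x = (x) - (6*x) = -5*x
  ∂Q/∂x - ∂P/∂y = (2*x) - (0) = 2*x.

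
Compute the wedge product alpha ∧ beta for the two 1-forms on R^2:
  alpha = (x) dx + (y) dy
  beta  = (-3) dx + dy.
alpha ∧ beta = (x + 3*y) dx ∧ dy

Distribute the wedge, using dx_i ∧ dx_j = -dx_j ∧ dx_i and dx_i ∧ dx_i = 0. For each pair (i, j) with i < j, the coefficient of dx_i ∧ dx_j in alpha ∧ beta is (alpha_i * beta_j - alpha_j * beta_i). Collecting: alpha ∧ beta = (x + 3*y) dx ∧ dy.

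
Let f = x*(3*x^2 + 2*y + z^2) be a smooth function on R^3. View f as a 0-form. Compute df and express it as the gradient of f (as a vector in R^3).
df = (9*x^2 + 2*y + z^2) dx + (2*x) dy + (2*x*z) dz; grad f = (9*x^2 + 2*y + z^2, 2*x, 2*x*z)

For a 0-form f, d f = (∂f/∂x) dx + (∂f/∂y) dy + (∂f/∂z) dz. The components of the vector representation are exactly the entries of grad f in Cartesian coordinates:
  ∂f/∂x = 9*x^2 + 2*y + z^2
  ∂f/∂y = 2*x
  ∂f/∂z = 2*x*z.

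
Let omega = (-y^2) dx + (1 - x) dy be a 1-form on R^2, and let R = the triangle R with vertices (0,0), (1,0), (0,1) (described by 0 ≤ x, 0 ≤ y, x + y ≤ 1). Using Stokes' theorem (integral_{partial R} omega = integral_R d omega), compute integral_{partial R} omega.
integral_(partial R) omega = -1/6

Stokes: integral_partial_R omega = integral_R d omega with d omega = (∂Q/∂x - ∂P/∂y) dx ∧ dy.
  ∂Q/∂x = -1
  ∂P/∂y = -2*y
  integrand = ∂Q/∂x - ∂P/∂y = 2*y - 1.
Integrating over R: integral_0^1 integral_0^{1-x} (2*y - 1) dy dx = -1/6.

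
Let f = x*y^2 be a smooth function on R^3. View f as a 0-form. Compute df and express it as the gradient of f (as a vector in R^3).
df = (y^2) dx + (2*x*y) dy + (0) dz; grad f = (y^2, 2*x*y, 0)

For a 0-form f, d f = (∂f/∂x) dx + (∂f/∂y) dy + (∂f/∂z) dz. The components of the vector representation are exactly the entries of grad f in Cartesian coordinates:
  ∂f/∂x = y^2
  ∂f/∂y = 2*x*y
  ∂f/∂z = 0.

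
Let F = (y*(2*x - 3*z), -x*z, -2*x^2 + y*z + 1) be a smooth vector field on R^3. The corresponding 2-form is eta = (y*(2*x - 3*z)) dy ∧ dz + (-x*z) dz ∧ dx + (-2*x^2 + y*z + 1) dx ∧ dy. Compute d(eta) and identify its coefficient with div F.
d(eta) = (3*y) dx ∧ dy ∧ dz; div F = 3*y

For a 2-form in R^3 of the form above, applying d gives a 3-form with coefficient ∂P/∂x + ∂Q/∂y + ∂R/∂z:
  ∂P/∂x = 2*y
  ∂Q/∂y = 0
  ∂R/∂z = y
Sum = 3*y, which is exactly div F.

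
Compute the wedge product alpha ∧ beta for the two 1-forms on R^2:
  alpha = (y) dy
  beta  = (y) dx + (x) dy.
alpha ∧ beta = (-y^2) dx ∧ dy

Distribute the wedge, using dx_i ∧ dx_j = -dx_j ∧ dx_i and dx_i ∧ dx_i = 0. For each pair (i, j) with i < j, the coefficient of dx_i ∧ dx_j in alpha ∧ beta is (alpha_i * beta_j - alpha_j * beta_i). Collecting: alpha ∧ beta = (-y^2) dx ∧ dy.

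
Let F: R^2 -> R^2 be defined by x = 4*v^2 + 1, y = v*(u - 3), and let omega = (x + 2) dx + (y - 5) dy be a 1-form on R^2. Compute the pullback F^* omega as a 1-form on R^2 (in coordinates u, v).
F^* omega = (v*(u*v - 3*v - 5)) du + (u^2*v - 6*u*v - 5*u + 32*v^3 + 33*v + 15) dv

Using F^*(f dg) = (f ∘ F) d(g ∘ F), substitute each coordinate x_i by F_i(u, v) in f_i, and replace dx_i by d F_i = (∂F_i/∂u) du + (∂F_i/∂v) dv.
  For the x component: f_1(F) = 4*v^2 + 3; d F_1 = (0) du + (8*v) dv
  For the y component: f_2(F) = u*v - 3*v - 5; d F_2 = (v) du + (u - 3) dv
Combining and collecting du, dv coefficients:
  coeff of du: v*(u*v - 3*v - 5)
  coeff of dv: u^2*v - 6*u*v - 5*u + 32*v^3 + 33*v + 15
F^* omega = (v*(u*v - 3*v - 5)) du + (u^2*v - 6*u*v - 5*u + 32*v^3 + 33*v + 15) dv.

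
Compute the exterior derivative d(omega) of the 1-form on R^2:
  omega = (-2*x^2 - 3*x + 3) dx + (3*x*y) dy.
d(omega) = (3*y) dx ∧ dy

For a 1-form omega = sum_i f_i dx_i, the exterior derivative is
  d(omega) = sum_{i < j} (∂f_j/∂x_i - ∂f_i/∂x_j) dx_i ∧ dx_j.
  coefficient of dx ∧ dy: ∂f_2/∂x - ∂f_1/∂y = ∂(3*x*y)/∂x - ∂(-2*x^2 - 3*x + 3)/∂y = 3*y
Assembling: d(omega) = (3*y) dx ∧ dy.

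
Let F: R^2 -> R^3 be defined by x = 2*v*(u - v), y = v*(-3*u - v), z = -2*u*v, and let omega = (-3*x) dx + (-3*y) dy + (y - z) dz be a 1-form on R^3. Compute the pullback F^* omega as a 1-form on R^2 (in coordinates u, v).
F^* omega = (v^2*(-37*u + 5*v)) du + (v*(-37*u^2 + 11*u*v - 30*v^2)) dv

Using F^*(f dg) = (f ∘ F) d(g ∘ F), substitute each coordinate x_i by F_i(u, v) in f_i, and replace dx_i by d F_i = (∂F_i/∂u) du + (∂F_i/∂v) dv.
  For the x component: f_1(F) = 6*v*(-u + v); d F_1 = (2*v) du + (2*u - 4*v) dv
  For the y component: f_2(F) = 3*v*(3*u + v); d F_2 = (-3*v) du + (-3*u - 2*v) dv
  For the z component: f_3(F) = v*(-u - v); d F_3 = (-2*v) du + (-2*u) dv
Combining and collecting du, dv coefficients:
  coeff of du: v^2*(-37*u + 5*v)
  coeff of dv: v*(-37*u^2 + 11*u*v - 30*v^2)
F^* omega = (v^2*(-37*u + 5*v)) du + (v*(-37*u^2 + 11*u*v - 30*v^2)) dv.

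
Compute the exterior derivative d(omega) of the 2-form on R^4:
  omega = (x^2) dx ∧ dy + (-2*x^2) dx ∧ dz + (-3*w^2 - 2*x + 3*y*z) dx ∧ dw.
d(omega) = (-3*z) dx ∧ dy ∧ dw + (-3*y) dx ∧ dz ∧ dw

For a 2-form omega = sum_{i<j} g_{ij} dx_i ∧ dx_j, the exterior derivative is
  d(omega) = sum_{i<j} d(g_{ij}) ∧ dx_i ∧ dx_j = sum_{i<j, k} (∂g_{ij}/∂x_k) dx_k ∧ dx_i ∧ dx_j.
Expand each term, using dx_k ∧ dx_i ∧ dx_j = sgn(permutation) dx_{(a)} ∧ dx_{(b)} ∧ dx_{(c)} with (a < b < c) sorted:
  d(-3*w^2 - 2*x + 3*y*z) includes (∂/∂y)(-3*w^2 - 2*x + 3*y*z) dy = (3*z) dy, which multiplied by dx ∧ dw gives (-3*z) dx ∧ dy ∧ dw
  d(-3*w^2 - 2*x + 3*y*z) includes (∂/∂z)(-3*w^2 - 2*x + 3*y*z) dz = (3*y) dz, which multiplied by dx ∧ dw gives (-3*y) dx ∧ dz ∧ dw
Collecting like 3-forms: d(omega) = (-3*z) dx ∧ dy ∧ dw + (-3*y) dx ∧ dz ∧ dw.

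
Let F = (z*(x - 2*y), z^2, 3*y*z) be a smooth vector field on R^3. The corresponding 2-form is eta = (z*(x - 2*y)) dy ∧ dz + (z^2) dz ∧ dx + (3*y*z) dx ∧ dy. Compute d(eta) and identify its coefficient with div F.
d(eta) = (3*y + z) dx ∧ dy ∧ dz; div F = 3*y + z

For a 2-form in R^3 of the form above, applying d gives a 3-form with coefficient ∂P/∂x + ∂Q/∂y + ∂R/∂z:
  ∂P/∂x = z
  ∂Q/∂y = 0
  ∂R/∂z = 3*y
Sum = 3*y + z, which is exactly div F.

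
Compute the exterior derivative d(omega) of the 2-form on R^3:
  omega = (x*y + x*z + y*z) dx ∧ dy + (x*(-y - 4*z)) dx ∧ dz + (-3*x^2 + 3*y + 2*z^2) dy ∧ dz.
d(omega) = (-4*x + y) dx ∧ dy ∧ dz

For a 2-form omega = sum_{i<j} g_{ij} dx_i ∧ dx_j, the exterior derivative is
  d(omega) = sum_{i<j} d(g_{ij}) ∧ dx_i ∧ dx_j = sum_{i<j, k} (∂g_{ij}/∂x_k) dx_k ∧ dx_i ∧ dx_j.
Expand each term, using dx_k ∧ dx_i ∧ dx_j = sgn(permutation) dx_{(a)} ∧ dx_{(b)} ∧ dx_{(c)} with (a < b < c) sorted:
  d(x*y + x*z + y*z) includes (∂/∂z)(x*y + x*z + y*z) dz = (x + y) dz, which multiplied by dx ∧ dy gives (x + y) dx ∧ dy ∧ dz
  d(x*(-y - 4*z)) includes (∂/∂y)(x*(-y - 4*z)) dy = (-x) dy, which multiplied by dx ∧ dz gives (x) dx ∧ dy ∧ dz
  d(-3*x^2 + 3*y + 2*z^2) includes (∂/∂x)(-3*x^2 + 3*y + 2*z^2) dx = (-6*x) dx, which multiplied by dy ∧ dz gives (-6*x) dx ∧ dy ∧ dz
Collecting like 3-forms: d(omega) = (-4*x + y) dx ∧ dy ∧ dz.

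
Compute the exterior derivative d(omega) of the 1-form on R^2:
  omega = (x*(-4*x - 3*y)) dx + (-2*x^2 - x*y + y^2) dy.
d(omega) = (-x - y) dx ∧ dy

For a 1-form omega = sum_i f_i dx_i, the exterior derivative is
  d(omega) = sum_{i < j} (∂f_j/∂x_i - ∂f_i/∂x_j) dx_i ∧ dx_j.
  coefficient of dx ∧ dy: ∂f_2/∂x - ∂f_1/∂y = ∂(-2*x^2 - x*y + y^2)/∂x - ∂(x*(-4*x - 3*y))/∂y = -x - y
Assembling: d(omega) = (-x - y) dx ∧ dy.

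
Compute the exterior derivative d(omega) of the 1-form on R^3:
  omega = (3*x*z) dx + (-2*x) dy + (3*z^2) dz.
d(omega) = (-2) dx ∧ dy + (-3*x) dx ∧ dz

For a 1-form omega = sum_i f_i dx_i, the exterior derivative is
  d(omega) = sum_{i < j} (∂f_j/∂x_i - ∂f_i/∂x_j) dx_i ∧ dx_j.
  coefficient of dx ∧ dy: ∂f_2/∂x - ∂f_1/∂y = ∂(-2*x)/∂x - ∂(3*x*z)/∂y = -2
  coefficient of dx ∧ dz: ∂f_3/∂x - ∂f_1/∂z = ∂(3*z^2)/∂x - ∂(3*x*z)/∂z = -3*x
Assembling: d(omega) = (-2) dx ∧ dy + (-3*x) dx ∧ dz.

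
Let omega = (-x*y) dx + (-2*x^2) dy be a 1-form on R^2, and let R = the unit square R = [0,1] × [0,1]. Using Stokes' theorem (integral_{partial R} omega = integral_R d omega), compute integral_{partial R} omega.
integral_(partial R) omega = -3/2

Stokes: integral_partial_R omega = integral_R d omega with d omega = (∂Q/∂x - ∂P/∂y) dx ∧ dy.
  ∂Q/∂x = -4*x
  ∂P/∂y = -x
  integrand = ∂Q/∂x - ∂P/∂y = -3*x.
Integrating over R: integral_0^1 integral_0^1 (-3*x) dx dy = -3/2.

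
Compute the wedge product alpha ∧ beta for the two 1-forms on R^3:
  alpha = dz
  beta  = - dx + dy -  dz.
alpha ∧ beta = (1) dx ∧ dz + (-1) dy ∧ dz

Distribute the wedge, using dx_i ∧ dx_j = -dx_j ∧ dx_i and dx_i ∧ dx_i = 0. For each pair (i, j) with i < j, the coefficient of dx_i ∧ dx_j in alpha ∧ beta is (alpha_i * beta_j - alpha_j * beta_i). Collecting: alpha ∧ beta = (1) dx ∧ dz + (-1) dy ∧ dz.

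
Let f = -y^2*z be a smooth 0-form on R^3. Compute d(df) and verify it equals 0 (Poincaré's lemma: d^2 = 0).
d(df) = 0

Step 1: df = sum_i (∂f/∂x_i) dx_i = (0) dx + (-2*y*z) dy + (-y^2) dz.
Step 2: Apply d again. Using the 1-form formula, the coefficient of dx ∧ dy in d(df) is ∂^2 f/∂x ∂y - ∂^2 f/∂y ∂x = (0) - (0) = 0 (equality of mixed partials for smooth f).
Similarly for dx ∧ dz and dy ∧ dz — all coefficients vanish. So d(df) = 0.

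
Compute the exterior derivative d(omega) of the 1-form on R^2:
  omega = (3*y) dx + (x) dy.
d(omega) = (-2) dx ∧ dy

For a 1-form omega = sum_i f_i dx_i, the exterior derivative is
  d(omega) = sum_{i < j} (∂f_j/∂x_i - ∂f_i/∂x_j) dx_i ∧ dx_j.
  coefficient of dx ∧ dy: ∂f_2/∂x - ∂f_1/∂y = ∂(x)/∂x - ∂(3*y)/∂y = -2
Assembling: d(omega) = (-2) dx ∧ dy.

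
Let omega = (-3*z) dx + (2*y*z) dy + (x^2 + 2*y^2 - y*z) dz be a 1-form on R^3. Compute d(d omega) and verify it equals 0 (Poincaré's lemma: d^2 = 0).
d(d omega) = 0

Step 1: d omega = sum_{i<j} (∂f_j/∂x_i - ∂f_i/∂x_j) dx_i ∧ dx_j:
  coeff of dx ∧ dy: 0
  coeff of dx ∧ dz: 2*x + 3
  coeff of dy ∧ dz: 2*y - z
Step 2: Apply d again to each 2-form coefficient. The only possible 3-form in R^3 is dx ∧ dy ∧ dz, with coefficient
  ∂(coeff of dy∧dz)/∂x - ∂(coeff of dx∧dz)/∂y + ∂(coeff of dx∧dy)/∂z
  = ∂/∂x (2*y - z) - ∂/∂y (2*x + 3) + ∂/∂z (0).
Each of these terms simplifies to sums of mixed partials that cancel in pairs. The result is 0 (by equality of mixed partials for smooth functions — Schwarz / Clairaut).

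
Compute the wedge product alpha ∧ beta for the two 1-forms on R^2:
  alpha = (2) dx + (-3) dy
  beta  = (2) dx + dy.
alpha ∧ beta = (8) dx ∧ dy

Distribute the wedge, using dx_i ∧ dx_j = -dx_j ∧ dx_i and dx_i ∧ dx_i = 0. For each pair (i, j) with i < j, the coefficient of dx_i ∧ dx_j in alpha ∧ beta is (alpha_i * beta_j - alpha_j * beta_i). Collecting: alpha ∧ beta = (8) dx ∧ dy.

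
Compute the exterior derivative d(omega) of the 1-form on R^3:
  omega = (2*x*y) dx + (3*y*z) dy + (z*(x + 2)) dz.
d(omega) = (-2*x) dx ∧ dy + (z) dx ∧ dz + (-3*y) dy ∧ dz

For a 1-form omega = sum_i f_i dx_i, the exterior derivative is
  d(omega) = sum_{i < j} (∂f_j/∂x_i - ∂f_i/∂x_j) dx_i ∧ dx_j.
  coefficient of dx ∧ dy: ∂f_2/∂x - ∂f_1/∂y = ∂(3*y*z)/∂x - ∂(2*x*y)/∂y = -2*x
  coefficient of dx ∧ dz: ∂f_3/∂x - ∂f_1/∂z = ∂(z*(x + 2))/∂x - ∂(2*x*y)/∂z = z
  coefficient of dy ∧ dz: ∂f_3/∂y - ∂f_2/∂z = ∂(z*(x + 2))/∂y - ∂(3*y*z)/∂z = -3*y
Assembling: d(omega) = (-2*x) dx ∧ dy + (z) dx ∧ dz + (-3*y) dy ∧ dz.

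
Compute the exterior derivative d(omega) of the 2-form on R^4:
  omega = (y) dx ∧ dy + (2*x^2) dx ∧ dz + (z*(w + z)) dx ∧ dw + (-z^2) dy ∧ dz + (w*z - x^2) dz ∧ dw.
d(omega) = (-w - 2*x - 2*z) dx ∧ dz ∧ dw

For a 2-form omega = sum_{i<j} g_{ij} dx_i ∧ dx_j, the exterior derivative is
  d(omega) = sum_{i<j} d(g_{ij}) ∧ dx_i ∧ dx_j = sum_{i<j, k} (∂g_{ij}/∂x_k) dx_k ∧ dx_i ∧ dx_j.
Expand each term, using dx_k ∧ dx_i ∧ dx_j = sgn(permutation) dx_{(a)} ∧ dx_{(b)} ∧ dx_{(c)} with (a < b < c) sorted:
  d(z*(w + z)) includes (∂/∂z)(z*(w + z)) dz = (w + 2*z) dz, which multiplied by dx ∧ dw gives (-w - 2*z) dx ∧ dz ∧ dw
  d(w*z - x^2) includes (∂/∂x)(w*z - x^2) dx = (-2*x) dx, which multiplied by dz ∧ dw gives (-2*x) dx ∧ dz ∧ dw
Collecting like 3-forms: d(omega) = (-w - 2*x - 2*z) dx ∧ dz ∧ dw.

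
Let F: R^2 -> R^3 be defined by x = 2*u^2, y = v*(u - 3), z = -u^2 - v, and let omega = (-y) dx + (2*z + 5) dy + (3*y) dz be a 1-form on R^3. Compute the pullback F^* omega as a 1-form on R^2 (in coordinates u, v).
F^* omega = (v*(-12*u^2 + 30*u - 2*v + 5)) du + (-2*u^3 + 6*u^2 - 5*u*v + 5*u + 15*v - 15) dv

Using F^*(f dg) = (f ∘ F) d(g ∘ F), substitute each coordinate x_i by F_i(u, v) in f_i, and replace dx_i by d F_i = (∂F_i/∂u) du + (∂F_i/∂v) dv.
  For the x component: f_1(F) = v*(3 - u); d F_1 = (4*u) du + (0) dv
  For the y component: f_2(F) = -2*u^2 - 2*v + 5; d F_2 = (v) du + (u - 3) dv
  For the z component: f_3(F) = 3*v*(u - 3); d F_3 = (-2*u) du + (-1) dv
Combining and collecting du, dv coefficients:
  coeff of du: v*(-12*u^2 + 30*u - 2*v + 5)
  coeff of dv: -2*u^3 + 6*u^2 - 5*u*v + 5*u + 15*v - 15
F^* omega = (v*(-12*u^2 + 30*u - 2*v + 5)) du + (-2*u^3 + 6*u^2 - 5*u*v + 5*u + 15*v - 15) dv.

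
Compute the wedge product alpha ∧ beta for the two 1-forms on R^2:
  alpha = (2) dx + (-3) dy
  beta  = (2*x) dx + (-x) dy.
alpha ∧ beta = (4*x) dx ∧ dy

Distribute the wedge, using dx_i ∧ dx_j = -dx_j ∧ dx_i and dx_i ∧ dx_i = 0. For each pair (i, j) with i < j, the coefficient of dx_i ∧ dx_j in alpha ∧ beta is (alpha_i * beta_j - alpha_j * beta_i). Collecting: alpha ∧ beta = (4*x) dx ∧ dy.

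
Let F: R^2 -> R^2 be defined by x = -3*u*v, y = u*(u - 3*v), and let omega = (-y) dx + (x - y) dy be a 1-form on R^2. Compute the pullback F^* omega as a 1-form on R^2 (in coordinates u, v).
F^* omega = (u*(-2*u^2 + 6*u*v - 9*v^2)) du + (u^2*(6*u - 9*v)) dv

Using F^*(f dg) = (f ∘ F) d(g ∘ F), substitute each coordinate x_i by F_i(u, v) in f_i, and replace dx_i by d F_i = (∂F_i/∂u) du + (∂F_i/∂v) dv.
  For the x component: f_1(F) = u*(-u + 3*v); d F_1 = (-3*v) du + (-3*u) dv
  For the y component: f_2(F) = -u^2; d F_2 = (2*u - 3*v) du + (-3*u) dv
Combining and collecting du, dv coefficients:
  coeff of du: u*(-2*u^2 + 6*u*v - 9*v^2)
  coeff of dv: u^2*(6*u - 9*v)
F^* omega = (u*(-2*u^2 + 6*u*v - 9*v^2)) du + (u^2*(6*u - 9*v)) dv.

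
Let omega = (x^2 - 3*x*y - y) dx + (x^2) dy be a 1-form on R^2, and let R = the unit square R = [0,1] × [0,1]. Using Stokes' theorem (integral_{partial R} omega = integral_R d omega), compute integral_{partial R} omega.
integral_(partial R) omega = 7/2

Stokes: integral_partial_R omega = integral_R d omega with d omega = (∂Q/∂x - ∂P/∂y) dx ∧ dy.
  ∂Q/∂x = 2*x
  ∂P/∂y = -3*x - 1
  integrand = ∂Q/∂x - ∂P/∂y = 5*x + 1.
Integrating over R: integral_0^1 integral_0^1 (5*x + 1) dx dy = 7/2.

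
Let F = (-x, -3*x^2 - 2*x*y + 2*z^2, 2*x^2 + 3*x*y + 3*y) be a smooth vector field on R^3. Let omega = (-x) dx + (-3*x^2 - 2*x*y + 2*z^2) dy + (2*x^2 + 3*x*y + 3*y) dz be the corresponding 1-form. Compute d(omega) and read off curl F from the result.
d(omega) = (3*x - 4*z + 3) dy ∧ dz + (-4*x - 3*y) dz ∧ dx + (-6*x - 2*y) dx ∧ dy; curl F = (3*x - 4*z + 3, -4*x - 3*y, -6*x - 2*y)

d omega = sum_{i<j} (∂f_j/∂x_i - ∂f_i/∂x_j) dx_i ∧ dx_j. Under the identification (dy ∧ dz, dz ∧ dx, dx ∧ dy) ↔ (e_x, e_y, e_z), the coefficients are exactly the components of curl F. Compute:
  ∂R/∂y - ∂Q/∂z = (3*x + 3) - (4*z) = 3*x - 4*z + 3
  ∂P/∂z - ∂R/∂x = (0) - (4*x + 3*y) = -4*x - 3*y
  ∂Q/∂x - ∂P/∂y = (-6*x - 2*y) - (0) = -6*x - 2*y.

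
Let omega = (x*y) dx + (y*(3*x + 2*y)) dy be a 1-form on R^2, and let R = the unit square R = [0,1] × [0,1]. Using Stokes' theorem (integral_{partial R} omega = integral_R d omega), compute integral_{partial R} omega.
integral_(partial R) omega = 1

Stokes: integral_partial_R omega = integral_R d omega with d omega = (∂Q/∂x - ∂P/∂y) dx ∧ dy.
  ∂Q/∂x = 3*y
  ∂P/∂y = x
  integrand = ∂Q/∂x - ∂P/∂y = -x + 3*y.
Integrating over R: integral_0^1 integral_0^1 (-x + 3*y) dx dy = 1.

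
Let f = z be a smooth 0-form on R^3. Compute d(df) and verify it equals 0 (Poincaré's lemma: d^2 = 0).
d(df) = 0

Step 1: df = sum_i (∂f/∂x_i) dx_i = (0) dx + (0) dy + (1) dz.
Step 2: Apply d again. Using the 1-form formula, the coefficient of dx ∧ dy in d(df) is ∂^2 f/∂x ∂y - ∂^2 f/∂y ∂x = (0) - (0) = 0 (equality of mixed partials for smooth f).
Similarly for dx ∧ dz and dy ∧ dz — all coefficients vanish. So d(df) = 0.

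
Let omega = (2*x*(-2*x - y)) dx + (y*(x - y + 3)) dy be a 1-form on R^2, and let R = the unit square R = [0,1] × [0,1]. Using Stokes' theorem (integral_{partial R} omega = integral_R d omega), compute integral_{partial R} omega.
integral_(partial R) omega = 3/2

Stokes: integral_partial_R omega = integral_R d omega with d omega = (∂Q/∂x - ∂P/∂y) dx ∧ dy.
  ∂Q/∂x = y
  ∂P/∂y = -2*x
  integrand = ∂Q/∂x - ∂P/∂y = 2*x + y.
Integrating over R: integral_0^1 integral_0^1 (2*x + y) dx dy = 3/2.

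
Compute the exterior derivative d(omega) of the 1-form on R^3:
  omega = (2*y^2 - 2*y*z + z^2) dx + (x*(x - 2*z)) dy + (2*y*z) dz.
d(omega) = (2*x - 4*y) dx ∧ dy + (2*y - 2*z) dx ∧ dz + (2*x + 2*z) dy ∧ dz

For a 1-form omega = sum_i f_i dx_i, the exterior derivative is
  d(omega) = sum_{i < j} (∂f_j/∂x_i - ∂f_i/∂x_j) dx_i ∧ dx_j.
  coefficient of dx ∧ dy: ∂f_2/∂x - ∂f_1/∂y = ∂(x*(x - 2*z))/∂x - ∂(2*y^2 - 2*y*z + z^2)/∂y = 2*x - 4*y
  coefficient of dx ∧ dz: ∂f_3/∂x - ∂f_1/∂z = ∂(2*y*z)/∂x - ∂(2*y^2 - 2*y*z + z^2)/∂z = 2*y - 2*z
  coefficient of dy ∧ dz: ∂f_3/∂y - ∂f_2/∂z = ∂(2*y*z)/∂y - ∂(x*(x - 2*z))/∂z = 2*x + 2*z
Assembling: d(omega) = (2*x - 4*y) dx ∧ dy + (2*y - 2*z) dx ∧ dz + (2*x + 2*z) dy ∧ dz.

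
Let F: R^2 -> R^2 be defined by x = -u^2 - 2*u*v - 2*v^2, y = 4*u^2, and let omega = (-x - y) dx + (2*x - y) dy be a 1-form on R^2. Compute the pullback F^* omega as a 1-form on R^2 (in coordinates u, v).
F^* omega = (-42*u^3 - 30*u^2*v - 40*u*v^2 - 4*v^3) du + (6*u^3 + 8*u^2*v - 12*u*v^2 - 8*v^3) dv

Using F^*(f dg) = (f ∘ F) d(g ∘ F), substitute each coordinate x_i by F_i(u, v) in f_i, and replace dx_i by d F_i = (∂F_i/∂u) du + (∂F_i/∂v) dv.
  For the x component: f_1(F) = -3*u^2 + 2*u*v + 2*v^2; d F_1 = (-2*u - 2*v) du + (-2*u - 4*v) dv
  For the y component: f_2(F) = -6*u^2 - 4*u*v - 4*v^2; d F_2 = (8*u) du + (0) dv
Combining and collecting du, dv coefficients:
  coeff of du: -42*u^3 - 30*u^2*v - 40*u*v^2 - 4*v^3
  coeff of dv: 6*u^3 + 8*u^2*v - 12*u*v^2 - 8*v^3
F^* omega = (-42*u^3 - 30*u^2*v - 40*u*v^2 - 4*v^3) du + (6*u^3 + 8*u^2*v - 12*u*v^2 - 8*v^3) dv.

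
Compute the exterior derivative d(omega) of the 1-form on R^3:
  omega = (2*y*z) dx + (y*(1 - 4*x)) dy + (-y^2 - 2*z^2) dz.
d(omega) = (-4*y - 2*z) dx ∧ dy + (-2*y) dx ∧ dz + (-2*y) dy ∧ dz

For a 1-form omega = sum_i f_i dx_i, the exterior derivative is
  d(omega) = sum_{i < j} (∂f_j/∂x_i - ∂f_i/∂x_j) dx_i ∧ dx_j.
  coefficient of dx ∧ dy: ∂f_2/∂x - ∂f_1/∂y = ∂(y*(1 - 4*x))/∂x - ∂(2*y*z)/∂y = -4*y - 2*z
  coefficient of dx ∧ dz: ∂f_3/∂x - ∂f_1/∂z = ∂(-y^2 - 2*z^2)/∂x - ∂(2*y*z)/∂z = -2*y
  coefficient of dy ∧ dz: ∂f_3/∂y - ∂f_2/∂z = ∂(-y^2 - 2*z^2)/∂y - ∂(y*(1 - 4*x))/∂z = -2*y
Assembling: d(omega) = (-4*y - 2*z) dx ∧ dy + (-2*y) dx ∧ dz + (-2*y) dy ∧ dz.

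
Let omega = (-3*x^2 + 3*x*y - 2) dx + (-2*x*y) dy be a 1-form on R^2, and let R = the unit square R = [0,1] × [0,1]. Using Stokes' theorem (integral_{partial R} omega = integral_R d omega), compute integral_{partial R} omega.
integral_(partial R) omega = -5/2

Stokes: integral_partial_R omega = integral_R d omega with d omega = (∂Q/∂x - ∂P/∂y) dx ∧ dy.
  ∂Q/∂x = -2*y
  ∂P/∂y = 3*x
  integrand = ∂Q/∂x - ∂P/∂y = -3*x - 2*y.
Integrating over R: integral_0^1 integral_0^1 (-3*x - 2*y) dx dy = -5/2.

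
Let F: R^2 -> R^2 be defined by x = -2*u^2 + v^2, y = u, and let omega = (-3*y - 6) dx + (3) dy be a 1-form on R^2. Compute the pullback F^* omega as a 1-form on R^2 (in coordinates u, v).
F^* omega = (12*u^2 + 24*u + 3) du + (6*v*(-u - 2)) dv

Using F^*(f dg) = (f ∘ F) d(g ∘ F), substitute each coordinate x_i by F_i(u, v) in f_i, and replace dx_i by d F_i = (∂F_i/∂u) du + (∂F_i/∂v) dv.
  For the x component: f_1(F) = -3*u - 6; d F_1 = (-4*u) du + (2*v) dv
  For the y component: f_2(F) = 3; d F_2 = (1) du + (0) dv
Combining and collecting du, dv coefficients:
  coeff of du: 12*u^2 + 24*u + 3
  coeff of dv: 6*v*(-u - 2)
F^* omega = (12*u^2 + 24*u + 3) du + (6*v*(-u - 2)) dv.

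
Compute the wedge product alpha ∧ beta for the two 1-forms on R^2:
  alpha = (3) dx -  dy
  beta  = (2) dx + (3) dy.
alpha ∧ beta = (11) dx ∧ dy

Distribute the wedge, using dx_i ∧ dx_j = -dx_j ∧ dx_i and dx_i ∧ dx_i = 0. For each pair (i, j) with i < j, the coefficient of dx_i ∧ dx_j in alpha ∧ beta is (alpha_i * beta_j - alpha_j * beta_i). Collecting: alpha ∧ beta = (11) dx ∧ dy.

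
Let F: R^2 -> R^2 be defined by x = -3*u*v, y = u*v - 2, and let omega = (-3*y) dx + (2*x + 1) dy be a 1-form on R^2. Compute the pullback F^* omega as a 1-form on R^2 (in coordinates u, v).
F^* omega = (v*(3*u*v - 17)) du + (u*(3*u*v - 17)) dv

Using F^*(f dg) = (f ∘ F) d(g ∘ F), substitute each coordinate x_i by F_i(u, v) in f_i, and replace dx_i by d F_i = (∂F_i/∂u) du + (∂F_i/∂v) dv.
  For the x component: f_1(F) = -3*u*v + 6; d F_1 = (-3*v) du + (-3*u) dv
  For the y component: f_2(F) = -6*u*v + 1; d F_2 = (v) du + (u) dv
Combining and collecting du, dv coefficients:
  coeff of du: v*(3*u*v - 17)
  coeff of dv: u*(3*u*v - 17)
F^* omega = (v*(3*u*v - 17)) du + (u*(3*u*v - 17)) dv.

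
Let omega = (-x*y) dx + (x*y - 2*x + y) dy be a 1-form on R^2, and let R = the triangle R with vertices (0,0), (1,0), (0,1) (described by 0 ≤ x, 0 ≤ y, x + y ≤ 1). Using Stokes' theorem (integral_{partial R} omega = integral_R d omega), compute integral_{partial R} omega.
integral_(partial R) omega = -2/3

Stokes: integral_partial_R omega = integral_R d omega with d omega = (∂Q/∂x - ∂P/∂y) dx ∧ dy.
  ∂Q/∂x = y - 2
  ∂P/∂y = -x
  integrand = ∂Q/∂x - ∂P/∂y = x + y - 2.
Integrating over R: integral_0^1 integral_0^{1-x} (x + y - 2) dy dx = -2/3.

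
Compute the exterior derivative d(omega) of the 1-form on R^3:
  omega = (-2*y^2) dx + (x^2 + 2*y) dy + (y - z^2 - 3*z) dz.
d(omega) = (2*x + 4*y) dx ∧ dy + (1) dy ∧ dz

For a 1-form omega = sum_i f_i dx_i, the exterior derivative is
  d(omega) = sum_{i < j} (∂f_j/∂x_i - ∂f_i/∂x_j) dx_i ∧ dx_j.
  coefficient of dx ∧ dy: ∂f_2/∂x - ∂f_1/∂y = ∂(x^2 + 2*y)/∂x - ∂(-2*y^2)/∂y = 2*x + 4*y
  coefficient of dy ∧ dz: ∂f_3/∂y - ∂f_2/∂z = ∂(y - z^2 - 3*z)/∂y - ∂(x^2 + 2*y)/∂z = 1
Assembling: d(omega) = (2*x + 4*y) dx ∧ dy + (1) dy ∧ dz.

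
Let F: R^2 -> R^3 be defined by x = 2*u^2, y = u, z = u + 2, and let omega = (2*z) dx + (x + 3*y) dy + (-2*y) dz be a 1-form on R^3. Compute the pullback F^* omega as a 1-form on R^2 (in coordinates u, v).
F^* omega = (u*(10*u + 17)) du

Using F^*(f dg) = (f ∘ F) d(g ∘ F), substitute each coordinate x_i by F_i(u, v) in f_i, and replace dx_i by d F_i = (∂F_i/∂u) du + (∂F_i/∂v) dv.
  For the x component: f_1(F) = 2*u + 4; d F_1 = (4*u) du + (0) dv
  For the y component: f_2(F) = u*(2*u + 3); d F_2 = (1) du + (0) dv
  For the z component: f_3(F) = -2*u; d F_3 = (1) du + (0) dv
Combining and collecting du, dv coefficients:
  coeff of du: u*(10*u + 17)
  coeff of dv: 0
F^* omega = (u*(10*u + 17)) du.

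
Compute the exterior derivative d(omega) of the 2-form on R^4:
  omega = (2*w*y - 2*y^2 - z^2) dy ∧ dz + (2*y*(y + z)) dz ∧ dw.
d(omega) = (6*y + 2*z) dy ∧ dz ∧ dw

For a 2-form omega = sum_{i<j} g_{ij} dx_i ∧ dx_j, the exterior derivative is
  d(omega) = sum_{i<j} d(g_{ij}) ∧ dx_i ∧ dx_j = sum_{i<j, k} (∂g_{ij}/∂x_k) dx_k ∧ dx_i ∧ dx_j.
Expand each term, using dx_k ∧ dx_i ∧ dx_j = sgn(permutation) dx_{(a)} ∧ dx_{(b)} ∧ dx_{(c)} with (a < b < c) sorted:
  d(2*w*y - 2*y^2 - z^2) includes (∂/∂w)(2*w*y - 2*y^2 - z^2) dw = (2*y) dw, which multiplied by dy ∧ dz gives (2*y) dy ∧ dz ∧ dw
  d(2*y*(y + z)) includes (∂/∂y)(2*y*(y + z)) dy = (4*y + 2*z) dy, which multiplied by dz ∧ dw gives (4*y + 2*z) dy ∧ dz ∧ dw
Collecting like 3-forms: d(omega) = (6*y + 2*z) dy ∧ dz ∧ dw.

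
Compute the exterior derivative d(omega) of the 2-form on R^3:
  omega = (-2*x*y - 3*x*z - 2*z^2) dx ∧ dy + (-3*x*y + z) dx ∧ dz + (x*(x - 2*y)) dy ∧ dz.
d(omega) = (2*x - 2*y - 4*z) dx ∧ dy ∧ dz

For a 2-form omega = sum_{i<j} g_{ij} dx_i ∧ dx_j, the exterior derivative is
  d(omega) = sum_{i<j} d(g_{ij}) ∧ dx_i ∧ dx_j = sum_{i<j, k} (∂g_{ij}/∂x_k) dx_k ∧ dx_i ∧ dx_j.
Expand each term, using dx_k ∧ dx_i ∧ dx_j = sgn(permutation) dx_{(a)} ∧ dx_{(b)} ∧ dx_{(c)} with (a < b < c) sorted:
  d(-2*x*y - 3*x*z - 2*z^2) includes (∂/∂z)(-2*x*y - 3*x*z - 2*z^2) dz = (-3*x - 4*z) dz, which multiplied by dx ∧ dy gives (-3*x - 4*z) dx ∧ dy ∧ dz
  d(-3*x*y + z) includes (∂/∂y)(-3*x*y + z) dy = (-3*x) dy, which multiplied by dx ∧ dz gives (3*x) dx ∧ dy ∧ dz
  d(x*(x - 2*y)) includes (∂/∂x)(x*(x - 2*y)) dx = (2*x - 2*y) dx, which multiplied by dy ∧ dz gives (2*x - 2*y) dx ∧ dy ∧ dz
Collecting like 3-forms: d(omega) = (2*x - 2*y - 4*z) dx ∧ dy ∧ dz.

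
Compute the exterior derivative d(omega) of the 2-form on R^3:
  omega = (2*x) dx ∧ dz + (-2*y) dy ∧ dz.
d(omega) = 0

For a 2-form omega = sum_{i<j} g_{ij} dx_i ∧ dx_j, the exterior derivative is
  d(omega) = sum_{i<j} d(g_{ij}) ∧ dx_i ∧ dx_j = sum_{i<j, k} (∂g_{ij}/∂x_k) dx_k ∧ dx_i ∧ dx_j.
Expand each term, using dx_k ∧ dx_i ∧ dx_j = sgn(permutation) dx_{(a)} ∧ dx_{(b)} ∧ dx_{(c)} with (a < b < c) sorted:

Collecting like 3-forms: d(omega) = 0.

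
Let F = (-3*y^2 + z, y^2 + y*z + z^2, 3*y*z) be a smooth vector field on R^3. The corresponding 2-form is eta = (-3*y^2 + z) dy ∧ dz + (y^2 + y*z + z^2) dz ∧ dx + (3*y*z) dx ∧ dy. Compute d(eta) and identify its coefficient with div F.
d(eta) = (5*y + z) dx ∧ dy ∧ dz; div F = 5*y + z

For a 2-form in R^3 of the form above, applying d gives a 3-form with coefficient ∂P/∂x + ∂Q/∂y + ∂R/∂z:
  ∂P/∂x = 0
  ∂Q/∂y = 2*y + z
  ∂R/∂z = 3*y
Sum = 5*y + z, which is exactly div F.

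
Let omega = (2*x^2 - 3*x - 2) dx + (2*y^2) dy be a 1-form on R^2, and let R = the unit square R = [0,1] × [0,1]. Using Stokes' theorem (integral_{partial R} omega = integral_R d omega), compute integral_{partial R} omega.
integral_(partial R) omega = 0

Stokes: integral_partial_R omega = integral_R d omega with d omega = (∂Q/∂x - ∂P/∂y) dx ∧ dy.
  ∂Q/∂x = 0
  ∂P/∂y = 0
  integrand = ∂Q/∂x - ∂P/∂y = 0.
Integrating over R: integral_0^1 integral_0^1 (0) dx dy = 0.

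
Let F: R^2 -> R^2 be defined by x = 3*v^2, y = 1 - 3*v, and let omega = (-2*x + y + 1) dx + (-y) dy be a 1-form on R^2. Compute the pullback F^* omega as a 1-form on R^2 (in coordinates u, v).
F^* omega = (-36*v^3 - 18*v^2 + 3*v + 3) dv

Using F^*(f dg) = (f ∘ F) d(g ∘ F), substitute each coordinate x_i by F_i(u, v) in f_i, and replace dx_i by d F_i = (∂F_i/∂u) du + (∂F_i/∂v) dv.
  For the x component: f_1(F) = -6*v^2 - 3*v + 2; d F_1 = (0) du + (6*v) dv
  For the y component: f_2(F) = 3*v - 1; d F_2 = (0) du + (-3) dv
Combining and collecting du, dv coefficients:
  coeff of du: 0
  coeff of dv: -36*v^3 - 18*v^2 + 3*v + 3
F^* omega = (-36*v^3 - 18*v^2 + 3*v + 3) dv.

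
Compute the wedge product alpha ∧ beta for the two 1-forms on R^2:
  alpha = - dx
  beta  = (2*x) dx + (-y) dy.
alpha ∧ beta = (y) dx ∧ dy

Distribute the wedge, using dx_i ∧ dx_j = -dx_j ∧ dx_i and dx_i ∧ dx_i = 0. For each pair (i, j) with i < j, the coefficient of dx_i ∧ dx_j in alpha ∧ beta is (alpha_i * beta_j - alpha_j * beta_i). Collecting: alpha ∧ beta = (y) dx ∧ dy.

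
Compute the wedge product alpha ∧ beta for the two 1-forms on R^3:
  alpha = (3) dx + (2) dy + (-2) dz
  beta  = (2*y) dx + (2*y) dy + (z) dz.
alpha ∧ beta = (2*y) dx ∧ dy + (4*y + 3*z) dx ∧ dz + (4*y + 2*z) dy ∧ dz

Distribute the wedge, using dx_i ∧ dx_j = -dx_j ∧ dx_i and dx_i ∧ dx_i = 0. For each pair (i, j) with i < j, the coefficient of dx_i ∧ dx_j in alpha ∧ beta is (alpha_i * beta_j - alpha_j * beta_i). Collecting: alpha ∧ beta = (2*y) dx ∧ dy + (4*y + 3*z) dx ∧ dz + (4*y + 2*z) dy ∧ dz.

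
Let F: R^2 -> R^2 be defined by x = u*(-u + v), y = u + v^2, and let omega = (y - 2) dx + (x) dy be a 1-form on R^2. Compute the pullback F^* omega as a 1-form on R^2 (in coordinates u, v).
F^* omega = (-3*u^2 - 2*u*v^2 + 2*u*v + 4*u + v^3 - 2*v) du + (u*(-2*u*v + u + 3*v^2 - 2)) dv

Using F^*(f dg) = (f ∘ F) d(g ∘ F), substitute each coordinate x_i by F_i(u, v) in f_i, and replace dx_i by d F_i = (∂F_i/∂u) du + (∂F_i/∂v) dv.
  For the x component: f_1(F) = u + v^2 - 2; d F_1 = (-2*u + v) du + (u) dv
  For the y component: f_2(F) = u*(-u + v); d F_2 = (1) du + (2*v) dv
Combining and collecting du, dv coefficients:
  coeff of du: -3*u^2 - 2*u*v^2 + 2*u*v + 4*u + v^3 - 2*v
  coeff of dv: u*(-2*u*v + u + 3*v^2 - 2)
F^* omega = (-3*u^2 - 2*u*v^2 + 2*u*v + 4*u + v^3 - 2*v) du + (u*(-2*u*v + u + 3*v^2 - 2)) dv.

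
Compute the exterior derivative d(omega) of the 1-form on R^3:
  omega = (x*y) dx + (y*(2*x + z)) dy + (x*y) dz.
d(omega) = (-x + 2*y) dx ∧ dy + (y) dx ∧ dz + (x - y) dy ∧ dz

For a 1-form omega = sum_i f_i dx_i, the exterior derivative is
  d(omega) = sum_{i < j} (∂f_j/∂x_i - ∂f_i/∂x_j) dx_i ∧ dx_j.
  coefficient of dx ∧ dy: ∂f_2/∂x - ∂f_1/∂y = ∂(y*(2*x + z))/∂x - ∂(x*y)/∂y = -x + 2*y
  coefficient of dx ∧ dz: ∂f_3/∂x - ∂f_1/∂z = ∂(x*y)/∂x - ∂(x*y)/∂z = y
  coefficient of dy ∧ dz: ∂f_3/∂y - ∂f_2/∂z = ∂(x*y)/∂y - ∂(y*(2*x + z))/∂z = x - y
Assembling: d(omega) = (-x + 2*y) dx ∧ dy + (y) dx ∧ dz + (x - y) dy ∧ dz.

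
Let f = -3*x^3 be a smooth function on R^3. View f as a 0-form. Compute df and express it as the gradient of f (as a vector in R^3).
df = (-9*x^2) dx + (0) dy + (0) dz; grad f = (-9*x^2, 0, 0)

For a 0-form f, d f = (∂f/∂x) dx + (∂f/∂y) dy + (∂f/∂z) dz. The components of the vector representation are exactly the entries of grad f in Cartesian coordinates:
  ∂f/∂x = -9*x^2
  ∂f/∂y = 0
  ∂f/∂z = 0.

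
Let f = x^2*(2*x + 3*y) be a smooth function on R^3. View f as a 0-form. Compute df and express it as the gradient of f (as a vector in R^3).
df = (6*x*(x + y)) dx + (3*x^2) dy + (0) dz; grad f = (6*x*(x + y), 3*x^2, 0)

For a 0-form f, d f = (∂f/∂x) dx + (∂f/∂y) dy + (∂f/∂z) dz. The components of the vector representation are exactly the entries of grad f in Cartesian coordinates:
  ∂f/∂x = 6*x*(x + y)
  ∂f/∂y = 3*x^2
  ∂f/∂z = 0.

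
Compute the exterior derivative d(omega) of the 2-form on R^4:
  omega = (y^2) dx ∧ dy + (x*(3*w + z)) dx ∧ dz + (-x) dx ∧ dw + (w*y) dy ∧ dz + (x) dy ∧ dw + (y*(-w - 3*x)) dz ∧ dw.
d(omega) = (3*x - 3*y) dx ∧ dz ∧ dw + (-w - 3*x + y) dy ∧ dz ∧ dw + (1) dx ∧ dy ∧ dw

For a 2-form omega = sum_{i<j} g_{ij} dx_i ∧ dx_j, the exterior derivative is
  d(omega) = sum_{i<j} d(g_{ij}) ∧ dx_i ∧ dx_j = sum_{i<j, k} (∂g_{ij}/∂x_k) dx_k ∧ dx_i ∧ dx_j.
Expand each term, using dx_k ∧ dx_i ∧ dx_j = sgn(permutation) dx_{(a)} ∧ dx_{(b)} ∧ dx_{(c)} with (a < b < c) sorted:
  d(x*(3*w + z)) includes (∂/∂w)(x*(3*w + z)) dw = (3*x) dw, which multiplied by dx ∧ dz gives (3*x) dx ∧ dz ∧ dw
  d(w*y) includes (∂/∂w)(w*y) dw = (y) dw, which multiplied by dy ∧ dz gives (y) dy ∧ dz ∧ dw
  d(x) includes (∂/∂x)(x) dx = (1) dx, which multiplied by dy ∧ dw gives (1) dx ∧ dy ∧ dw
  d(y*(-w - 3*x)) includes (∂/∂x)(y*(-w - 3*x)) dx = (-3*y) dx, which multiplied by dz ∧ dw gives (-3*y) dx ∧ dz ∧ dw
  d(y*(-w - 3*x)) includes (∂/∂y)(y*(-w - 3*x)) dy = (-w - 3*x) dy, which multiplied by dz ∧ dw gives (-w - 3*x) dy ∧ dz ∧ dw
Collecting like 3-forms: d(omega) = (3*x - 3*y) dx ∧ dz ∧ dw + (-w - 3*x + y) dy ∧ dz ∧ dw + (1) dx ∧ dy ∧ dw.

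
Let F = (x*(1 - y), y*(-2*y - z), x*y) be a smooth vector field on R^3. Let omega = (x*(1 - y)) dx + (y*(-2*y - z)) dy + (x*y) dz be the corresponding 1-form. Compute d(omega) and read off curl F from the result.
d(omega) = (x + y) dy ∧ dz + (-y) dz ∧ dx + (x) dx ∧ dy; curl F = (x + y, -y, x)

d omega = sum_{i<j} (∂f_j/∂x_i - ∂f_i/∂x_j) dx_i ∧ dx_j. Under the identification (dy ∧ dz, dz ∧ dx, dx ∧ dy) ↔ (e_x, e_y, e_z), the coefficients are exactly the components of curl F. Compute:
  ∂R/∂y - ∂Q/∂z = (x) - (-y) = x + y
  ∂P/∂z - ∂R/∂x = (0) - (y) = -y
  ∂Q/∂x - ∂P/∂y = (0) - (-x) = x.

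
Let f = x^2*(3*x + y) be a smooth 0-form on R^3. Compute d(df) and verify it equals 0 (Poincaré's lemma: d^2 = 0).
d(df) = 0

Step 1: df = sum_i (∂f/∂x_i) dx_i = (x*(9*x + 2*y)) dx + (x^2) dy + (0) dz.
Step 2: Apply d again. Using the 1-form formula, the coefficient of dx ∧ dy in d(df) is ∂^2 f/∂x ∂y - ∂^2 f/∂y ∂x = (2*x) - (2*x) = 0 (equality of mixed partials for smooth f).
Similarly for dx ∧ dz and dy ∧ dz — all coefficients vanish. So d(df) = 0.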